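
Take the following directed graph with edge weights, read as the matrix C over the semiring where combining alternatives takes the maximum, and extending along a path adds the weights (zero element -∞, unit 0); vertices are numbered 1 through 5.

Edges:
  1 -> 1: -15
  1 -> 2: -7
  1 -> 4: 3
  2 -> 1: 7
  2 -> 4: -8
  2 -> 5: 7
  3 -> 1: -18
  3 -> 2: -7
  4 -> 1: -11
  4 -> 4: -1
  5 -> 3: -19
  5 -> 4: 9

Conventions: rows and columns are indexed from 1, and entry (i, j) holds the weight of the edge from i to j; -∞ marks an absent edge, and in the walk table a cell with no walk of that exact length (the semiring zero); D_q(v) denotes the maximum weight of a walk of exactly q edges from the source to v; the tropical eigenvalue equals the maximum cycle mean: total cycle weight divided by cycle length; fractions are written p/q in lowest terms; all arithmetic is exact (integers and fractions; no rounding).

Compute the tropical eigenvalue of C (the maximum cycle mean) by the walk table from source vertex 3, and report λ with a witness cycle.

q=0: [-∞, -∞, 0, -∞, -∞]
q=1: [-18, -7, -∞, -∞, -∞]
q=2: [0, -25, -∞, -15, 0]
q=3: [-15, -7, -19, 9, -18]
q=4: [0, -22, -37, 8, 0]
q=5: [-3, -7, -19, 9, -15]
Optimal cycle mean attained by: cycle 1->2->1, total (-7) + 7, length 2.
Answer: λ = 0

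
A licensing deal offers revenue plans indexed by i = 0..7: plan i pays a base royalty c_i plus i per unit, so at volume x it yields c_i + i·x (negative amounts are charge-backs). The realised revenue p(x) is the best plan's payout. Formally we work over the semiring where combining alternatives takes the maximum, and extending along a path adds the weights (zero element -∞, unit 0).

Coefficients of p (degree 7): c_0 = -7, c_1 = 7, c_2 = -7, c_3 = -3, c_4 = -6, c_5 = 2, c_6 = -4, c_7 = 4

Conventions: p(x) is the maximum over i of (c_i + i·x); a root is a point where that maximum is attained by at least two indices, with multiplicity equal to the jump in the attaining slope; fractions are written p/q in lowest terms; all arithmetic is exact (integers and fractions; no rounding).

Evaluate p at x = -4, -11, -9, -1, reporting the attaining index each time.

p(-4) = max(-7+0·(-4)=-7, 7+1·(-4)=3, -7+2·(-4)=-15, -3+3·(-4)=-15, -6+4·(-4)=-22, 2+5·(-4)=-18, -4+6·(-4)=-28, 4+7·(-4)=-24) = 3 (attained by i=1)
p(-11) = max(-7+0·(-11)=-7, 7+1·(-11)=-4, -7+2·(-11)=-29, -3+3·(-11)=-36, -6+4·(-11)=-50, 2+5·(-11)=-53, -4+6·(-11)=-70, 4+7·(-11)=-73) = -4 (attained by i=1)
p(-9) = max(-7+0·(-9)=-7, 7+1·(-9)=-2, -7+2·(-9)=-25, -3+3·(-9)=-30, -6+4·(-9)=-42, 2+5·(-9)=-43, -4+6·(-9)=-58, 4+7·(-9)=-59) = -2 (attained by i=1)
p(-1) = max(-7+0·(-1)=-7, 7+1·(-1)=6, -7+2·(-1)=-9, -3+3·(-1)=-6, -6+4·(-1)=-10, 2+5·(-1)=-3, -4+6·(-1)=-10, 4+7·(-1)=-3) = 6 (attained by i=1)
Answer: p(-4) = 3; p(-11) = -4; p(-9) = -2; p(-1) = 6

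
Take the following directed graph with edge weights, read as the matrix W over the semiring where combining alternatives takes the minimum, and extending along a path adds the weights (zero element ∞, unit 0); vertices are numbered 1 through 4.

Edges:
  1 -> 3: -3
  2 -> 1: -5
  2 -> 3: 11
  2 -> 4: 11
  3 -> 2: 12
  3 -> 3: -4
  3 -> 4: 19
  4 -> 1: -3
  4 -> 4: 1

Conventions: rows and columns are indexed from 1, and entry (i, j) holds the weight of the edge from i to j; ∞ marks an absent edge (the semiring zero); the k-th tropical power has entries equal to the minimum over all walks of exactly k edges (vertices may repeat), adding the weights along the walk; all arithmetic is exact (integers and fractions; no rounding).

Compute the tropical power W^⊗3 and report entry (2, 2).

W^⊗2:
  [∞, 9, -7, 16]
  [8, 23, -8, 12]
  [7, 8, -8, 15]
  [-2, ∞, -6, 2]
W^⊗3:
  [4, 5, -11, 12]
  [9, 4, -12, 11]
  [3, 4, -12, 11]
  [-1, 6, -10, 3]
Key observation: the optimum is the walk 2->1->3->2, with weight (-5) + (-3) + 12 = 4.
Optimal value attained by: walk 2->1->3->2.
Answer: (W^⊗3)[2][2] = 4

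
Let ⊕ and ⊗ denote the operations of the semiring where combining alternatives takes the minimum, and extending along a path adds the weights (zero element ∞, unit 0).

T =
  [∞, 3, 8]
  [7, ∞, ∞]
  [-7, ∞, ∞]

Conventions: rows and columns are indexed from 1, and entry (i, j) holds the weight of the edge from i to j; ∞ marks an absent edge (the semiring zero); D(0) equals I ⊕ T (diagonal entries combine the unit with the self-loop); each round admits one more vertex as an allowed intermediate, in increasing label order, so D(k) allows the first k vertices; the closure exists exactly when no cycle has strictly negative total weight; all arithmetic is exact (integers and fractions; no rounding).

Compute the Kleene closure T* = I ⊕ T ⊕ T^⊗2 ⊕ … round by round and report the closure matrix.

D(0):
  [0, 3, 8]
  [7, 0, ∞]
  [-7, ∞, 0]
D(1):
  [0, 3, 8]
  [7, 0, 15]
  [-7, -4, 0]
D(2):
  [0, 3, 8]
  [7, 0, 15]
  [-7, -4, 0]
D(3):
  [0, 3, 8]
  [7, 0, 15]
  [-7, -4, 0]
Answer: T* = [[0, 3, 8], [7, 0, 15], [-7, -4, 0]]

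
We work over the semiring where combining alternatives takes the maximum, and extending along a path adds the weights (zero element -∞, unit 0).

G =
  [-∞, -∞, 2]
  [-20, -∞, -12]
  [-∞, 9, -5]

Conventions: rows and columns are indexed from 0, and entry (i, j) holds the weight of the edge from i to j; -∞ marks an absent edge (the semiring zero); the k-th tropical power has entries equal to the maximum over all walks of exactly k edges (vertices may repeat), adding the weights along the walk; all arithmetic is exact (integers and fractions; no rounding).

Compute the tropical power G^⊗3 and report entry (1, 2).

G^⊗2:
  [-∞, 11, -3]
  [-∞, -3, -17]
  [-11, 4, -3]
G^⊗3:
  [-9, 6, -1]
  [-23, -8, -15]
  [-16, 6, -8]
Key observation: the optimum is the walk 1->2->1->2, with weight (-12) + 9 + (-12) = -15.
Optimal value attained by: walk 1->2->1->2.
Answer: (G^⊗3)[1][2] = -15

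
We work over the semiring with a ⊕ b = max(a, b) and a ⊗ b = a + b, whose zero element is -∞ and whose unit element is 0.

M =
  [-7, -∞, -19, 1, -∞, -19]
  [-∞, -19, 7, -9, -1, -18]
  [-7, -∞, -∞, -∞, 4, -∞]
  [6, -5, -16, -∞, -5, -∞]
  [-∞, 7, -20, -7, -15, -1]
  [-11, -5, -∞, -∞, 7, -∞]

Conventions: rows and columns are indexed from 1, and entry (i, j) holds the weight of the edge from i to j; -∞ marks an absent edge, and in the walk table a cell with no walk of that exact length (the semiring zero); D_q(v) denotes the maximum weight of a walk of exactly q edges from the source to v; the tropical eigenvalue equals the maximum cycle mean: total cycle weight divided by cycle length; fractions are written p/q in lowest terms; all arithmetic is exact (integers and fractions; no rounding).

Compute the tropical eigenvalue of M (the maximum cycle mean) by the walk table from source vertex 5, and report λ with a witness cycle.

q=0: [-∞, -∞, -∞, -∞, 0, -∞]
q=1: [-∞, 7, -20, -7, -15, -1]
q=2: [-1, -6, 14, -2, 6, -11]
q=3: [7, 13, 1, 0, 18, 5]
q=4: [6, 25, 20, 11, 12, 17]
q=5: [17, 19, 32, 16, 24, 11]
q=6: [25, 31, 26, 18, 36, 23]
Optimal cycle mean attained by: cycle 2->3->5->2, total 7 + 4 + 7, length 3.
Answer: λ = 6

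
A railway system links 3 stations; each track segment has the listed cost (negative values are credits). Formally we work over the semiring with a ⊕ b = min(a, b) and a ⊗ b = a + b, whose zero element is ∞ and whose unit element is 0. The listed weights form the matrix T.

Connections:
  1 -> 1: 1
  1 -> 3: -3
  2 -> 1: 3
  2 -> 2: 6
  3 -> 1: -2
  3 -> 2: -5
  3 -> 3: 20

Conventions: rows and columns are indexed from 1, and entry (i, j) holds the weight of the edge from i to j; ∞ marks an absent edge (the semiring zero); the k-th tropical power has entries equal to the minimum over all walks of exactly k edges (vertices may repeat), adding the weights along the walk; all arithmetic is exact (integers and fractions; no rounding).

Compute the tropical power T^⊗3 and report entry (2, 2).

T^⊗2:
  [-5, -8, -2]
  [4, 12, 0]
  [-2, 1, -5]
T^⊗3:
  [-5, -7, -8]
  [-2, -5, 1]
  [-7, -10, -5]
Key observation: the optimum is the walk 2->1->3->2, with weight 3 + (-3) + (-5) = -5.
Optimal value attained by: walk 2->1->3->2.
Answer: (T^⊗3)[2][2] = -5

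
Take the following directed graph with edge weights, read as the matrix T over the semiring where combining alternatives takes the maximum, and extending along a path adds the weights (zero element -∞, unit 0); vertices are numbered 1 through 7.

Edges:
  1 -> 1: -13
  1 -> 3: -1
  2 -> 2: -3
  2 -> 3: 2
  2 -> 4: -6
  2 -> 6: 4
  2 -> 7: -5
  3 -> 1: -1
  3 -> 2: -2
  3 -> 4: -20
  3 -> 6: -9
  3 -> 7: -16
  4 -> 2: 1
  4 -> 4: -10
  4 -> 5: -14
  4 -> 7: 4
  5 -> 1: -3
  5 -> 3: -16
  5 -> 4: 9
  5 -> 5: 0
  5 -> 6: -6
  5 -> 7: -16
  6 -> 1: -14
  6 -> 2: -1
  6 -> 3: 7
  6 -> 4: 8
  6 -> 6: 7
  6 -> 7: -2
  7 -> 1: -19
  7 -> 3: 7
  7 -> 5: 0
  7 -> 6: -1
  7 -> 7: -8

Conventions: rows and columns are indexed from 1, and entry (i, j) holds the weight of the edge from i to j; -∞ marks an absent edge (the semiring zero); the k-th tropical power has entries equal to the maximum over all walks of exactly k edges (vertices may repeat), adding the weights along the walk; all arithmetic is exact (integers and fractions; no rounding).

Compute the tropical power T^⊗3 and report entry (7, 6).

T^⊗2:
  [-2, -3, -14, -21, -∞, -10, -17]
  [1, 3, 11, 12, -5, 11, 2]
  [-14, -5, 0, -1, -16, 2, -7]
  [-15, -2, 11, -5, 4, 5, -4]
  [-3, 10, 1, 9, 0, 1, 13]
  [6, 9, 14, 15, -2, 14, 12]
  [6, 5, 6, 9, 0, 6, -3]
T^⊗3:
  [-15, -6, -1, -2, -17, 1, -8]
  [10, 13, 18, 19, 2, 18, 16]
  [-1, 1, 9, 10, -7, 9, 3]
  [10, 9, 12, 13, 4, 12, 3]
  [0, 10, 20, 9, 13, 14, 13]
  [13, 16, 21, 22, 12, 21, 19]
  [5, 10, 13, 14, 0, 13, 13]
Key observation: the optimum is the walk 7->6->6->6, with weight (-1) + 7 + 7 = 13.
Optimal value attained by: walk 7->6->6->6.
Answer: (T^⊗3)[7][6] = 13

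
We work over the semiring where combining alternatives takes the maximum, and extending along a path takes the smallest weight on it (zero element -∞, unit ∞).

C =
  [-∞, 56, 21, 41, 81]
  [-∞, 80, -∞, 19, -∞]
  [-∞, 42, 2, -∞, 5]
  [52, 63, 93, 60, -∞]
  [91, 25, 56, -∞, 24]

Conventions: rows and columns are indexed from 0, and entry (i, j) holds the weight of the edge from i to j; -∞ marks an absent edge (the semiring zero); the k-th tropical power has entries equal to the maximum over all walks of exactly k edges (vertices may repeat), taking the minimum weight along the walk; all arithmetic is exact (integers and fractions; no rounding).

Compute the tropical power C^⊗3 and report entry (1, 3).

C^⊗2:
  [81, 56, 56, 41, 24]
  [19, 80, 19, 19, -∞]
  [5, 42, 5, 19, 5]
  [52, 63, 60, 60, 52]
  [24, 56, 24, 41, 81]
C^⊗3:
  [41, 56, 41, 41, 81]
  [19, 80, 19, 19, 19]
  [19, 42, 19, 19, 5]
  [52, 63, 60, 60, 52]
  [81, 56, 56, 41, 24]
Key observation: the optimum is the walk 1->1->1->3, with weight 80 min 80 min 19 = 19.
Optimal value attained by: walk 1->1->1->3.
Answer: (C^⊗3)[1][3] = 19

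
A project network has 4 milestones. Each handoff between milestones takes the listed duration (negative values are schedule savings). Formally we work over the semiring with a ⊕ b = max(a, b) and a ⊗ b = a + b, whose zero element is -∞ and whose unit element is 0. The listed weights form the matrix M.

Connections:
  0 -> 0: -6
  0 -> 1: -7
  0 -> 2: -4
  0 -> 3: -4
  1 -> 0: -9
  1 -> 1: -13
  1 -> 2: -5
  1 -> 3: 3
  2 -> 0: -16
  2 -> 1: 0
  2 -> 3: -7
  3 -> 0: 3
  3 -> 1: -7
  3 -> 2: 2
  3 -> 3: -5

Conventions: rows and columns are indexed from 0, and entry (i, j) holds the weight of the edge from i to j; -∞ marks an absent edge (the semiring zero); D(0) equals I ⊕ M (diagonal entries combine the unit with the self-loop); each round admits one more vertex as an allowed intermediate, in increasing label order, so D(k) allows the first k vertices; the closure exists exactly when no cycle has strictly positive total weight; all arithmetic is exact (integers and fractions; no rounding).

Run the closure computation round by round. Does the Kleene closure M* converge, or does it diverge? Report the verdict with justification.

D(0):
  [0, -7, -4, -4]
  [-9, 0, -5, 3]
  [-16, 0, 0, -7]
  [3, -7, 2, 0]
D(1):
  [0, -7, -4, -4]
  [-9, 0, -5, 3]
  [-16, 0, 0, -7]
  [3, -4, 2, 0]
D(2):
  [0, -7, -4, -4]
  [-9, 0, -5, 3]
  [-9, 0, 0, 3]
  [3, -4, 2, 0]
Detection: at round 3, diagonal entry (3, 3) turns strictly positive.
Key observation: the cycle 3->0->2->1->3 has total weight 3 + (-4) + 0 + 3, which is strictly positive.
Answer: DIVERGES — positive cycle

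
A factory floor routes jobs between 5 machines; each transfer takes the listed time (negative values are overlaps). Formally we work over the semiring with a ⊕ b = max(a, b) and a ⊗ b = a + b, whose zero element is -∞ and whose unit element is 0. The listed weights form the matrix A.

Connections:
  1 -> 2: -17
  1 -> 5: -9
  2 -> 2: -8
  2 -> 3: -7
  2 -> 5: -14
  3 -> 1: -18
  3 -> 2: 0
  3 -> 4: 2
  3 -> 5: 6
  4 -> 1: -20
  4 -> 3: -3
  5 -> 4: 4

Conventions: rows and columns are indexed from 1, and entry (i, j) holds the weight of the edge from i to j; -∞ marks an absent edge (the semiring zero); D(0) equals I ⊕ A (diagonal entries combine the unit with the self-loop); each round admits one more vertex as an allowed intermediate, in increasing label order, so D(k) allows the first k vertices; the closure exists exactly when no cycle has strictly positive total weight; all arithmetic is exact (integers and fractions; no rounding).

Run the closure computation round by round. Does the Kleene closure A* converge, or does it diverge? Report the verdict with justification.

D(0):
  [0, -17, -∞, -∞, -9]
  [-∞, 0, -7, -∞, -14]
  [-18, 0, 0, 2, 6]
  [-20, -∞, -3, 0, -∞]
  [-∞, -∞, -∞, 4, 0]
D(1):
  [0, -17, -∞, -∞, -9]
  [-∞, 0, -7, -∞, -14]
  [-18, 0, 0, 2, 6]
  [-20, -37, -3, 0, -29]
  [-∞, -∞, -∞, 4, 0]
D(2):
  [0, -17, -24, -∞, -9]
  [-∞, 0, -7, -∞, -14]
  [-18, 0, 0, 2, 6]
  [-20, -37, -3, 0, -29]
  [-∞, -∞, -∞, 4, 0]
D(3):
  [0, -17, -24, -22, -9]
  [-25, 0, -7, -5, -1]
  [-18, 0, 0, 2, 6]
  [-20, -3, -3, 0, 3]
  [-∞, -∞, -∞, 4, 0]
Detection: at round 4, diagonal entry (5, 5) turns strictly positive.
Key observation: the cycle 5->4->3->5 has total weight 4 + (-3) + 6, which is strictly positive.
Answer: DIVERGES — positive cycle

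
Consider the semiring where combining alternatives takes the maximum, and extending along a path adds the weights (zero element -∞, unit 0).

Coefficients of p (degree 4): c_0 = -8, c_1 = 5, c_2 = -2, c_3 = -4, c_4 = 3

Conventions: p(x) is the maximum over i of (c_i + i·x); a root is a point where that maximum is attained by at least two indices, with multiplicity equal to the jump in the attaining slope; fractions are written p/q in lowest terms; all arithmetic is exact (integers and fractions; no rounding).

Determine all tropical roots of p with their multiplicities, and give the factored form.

hull edge (i=0, c=-8) to (i=1, c=5): slope 13, span 1
hull edge (i=1, c=5) to (i=4, c=3): slope -2/3, span 3
Factored form: p(x) = 3 ⊗ (x ⊕ (-13)) ⊗ (x ⊕ 2/3) ⊗ (x ⊕ 2/3) ⊗ (x ⊕ 2/3)
Answer: roots = -13 (mult 1), 2/3 (mult 3)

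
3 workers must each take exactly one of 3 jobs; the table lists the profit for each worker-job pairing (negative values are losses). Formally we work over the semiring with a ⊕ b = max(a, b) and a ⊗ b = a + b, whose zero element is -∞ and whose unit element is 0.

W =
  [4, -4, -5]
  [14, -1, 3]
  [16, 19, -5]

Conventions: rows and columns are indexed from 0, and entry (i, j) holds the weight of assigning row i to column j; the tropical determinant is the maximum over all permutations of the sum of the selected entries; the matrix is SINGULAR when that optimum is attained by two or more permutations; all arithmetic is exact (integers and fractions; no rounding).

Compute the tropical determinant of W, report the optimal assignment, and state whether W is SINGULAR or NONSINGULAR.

σ = (0, 1, 2): 4 + (-1) + (-5) = -2
σ = (0, 2, 1): 4 + 3 + 19 = 26
σ = (1, 0, 2): (-4) + 14 + (-5) = 5
σ = (1, 2, 0): (-4) + 3 + 16 = 15
σ = (2, 0, 1): (-5) + 14 + 19 = 28
σ = (2, 1, 0): (-5) + (-1) + 16 = 10
Optimal value attained by: σ = (2, 0, 1).
Answer: det⊕(W) = 28; verdict: NONSINGULAR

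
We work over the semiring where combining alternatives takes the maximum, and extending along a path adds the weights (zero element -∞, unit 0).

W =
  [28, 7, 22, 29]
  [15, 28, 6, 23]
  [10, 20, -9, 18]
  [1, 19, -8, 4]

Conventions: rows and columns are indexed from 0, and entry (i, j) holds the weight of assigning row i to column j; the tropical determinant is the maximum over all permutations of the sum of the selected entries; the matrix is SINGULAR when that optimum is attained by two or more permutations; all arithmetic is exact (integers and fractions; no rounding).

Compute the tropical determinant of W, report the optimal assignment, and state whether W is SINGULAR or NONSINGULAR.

σ = (0, 1, 2, 3): 28 + 28 + (-9) + 4 = 51
σ = (0, 1, 3, 2): 28 + 28 + 18 + (-8) = 66
σ = (0, 2, 1, 3): 28 + 6 + 20 + 4 = 58
σ = (0, 2, 3, 1): 28 + 6 + 18 + 19 = 71
σ = (0, 3, 1, 2): 28 + 23 + 20 + (-8) = 63
σ = (0, 3, 2, 1): 28 + 23 + (-9) + 19 = 61
σ = (1, 0, 2, 3): 7 + 15 + (-9) + 4 = 17
σ = (1, 0, 3, 2): 7 + 15 + 18 + (-8) = 32
σ = (1, 2, 0, 3): 7 + 6 + 10 + 4 = 27
σ = (1, 2, 3, 0): 7 + 6 + 18 + 1 = 32
σ = (1, 3, 0, 2): 7 + 23 + 10 + (-8) = 32
σ = (1, 3, 2, 0): 7 + 23 + (-9) + 1 = 22
σ = (2, 0, 1, 3): 22 + 15 + 20 + 4 = 61
σ = (2, 0, 3, 1): 22 + 15 + 18 + 19 = 74
σ = (2, 1, 0, 3): 22 + 28 + 10 + 4 = 64
σ = (2, 1, 3, 0): 22 + 28 + 18 + 1 = 69
σ = (2, 3, 0, 1): 22 + 23 + 10 + 19 = 74
σ = (2, 3, 1, 0): 22 + 23 + 20 + 1 = 66
σ = (3, 0, 1, 2): 29 + 15 + 20 + (-8) = 56
σ = (3, 0, 2, 1): 29 + 15 + (-9) + 19 = 54
σ = (3, 1, 0, 2): 29 + 28 + 10 + (-8) = 59
σ = (3, 1, 2, 0): 29 + 28 + (-9) + 1 = 49
σ = (3, 2, 0, 1): 29 + 6 + 10 + 19 = 64
σ = (3, 2, 1, 0): 29 + 6 + 20 + 1 = 56
Optimal value attained by: σ = (2, 0, 3, 1).
Answer: det⊕(W) = 74; verdict: SINGULAR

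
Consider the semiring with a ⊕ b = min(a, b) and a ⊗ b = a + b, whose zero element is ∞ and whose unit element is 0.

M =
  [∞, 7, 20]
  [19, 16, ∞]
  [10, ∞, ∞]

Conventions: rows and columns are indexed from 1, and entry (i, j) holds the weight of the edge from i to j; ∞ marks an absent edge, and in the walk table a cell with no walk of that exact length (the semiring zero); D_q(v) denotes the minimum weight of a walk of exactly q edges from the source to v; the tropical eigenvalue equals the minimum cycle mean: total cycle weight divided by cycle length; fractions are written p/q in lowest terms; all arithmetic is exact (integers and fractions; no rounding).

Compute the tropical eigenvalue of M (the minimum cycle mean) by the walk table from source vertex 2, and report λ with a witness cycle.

q=0: [∞, 0, ∞]
q=1: [19, 16, ∞]
q=2: [35, 26, 39]
q=3: [45, 42, 55]
Optimal cycle mean attained by: cycle 1->2->1, total 7 + 19, length 2.
Answer: λ = 13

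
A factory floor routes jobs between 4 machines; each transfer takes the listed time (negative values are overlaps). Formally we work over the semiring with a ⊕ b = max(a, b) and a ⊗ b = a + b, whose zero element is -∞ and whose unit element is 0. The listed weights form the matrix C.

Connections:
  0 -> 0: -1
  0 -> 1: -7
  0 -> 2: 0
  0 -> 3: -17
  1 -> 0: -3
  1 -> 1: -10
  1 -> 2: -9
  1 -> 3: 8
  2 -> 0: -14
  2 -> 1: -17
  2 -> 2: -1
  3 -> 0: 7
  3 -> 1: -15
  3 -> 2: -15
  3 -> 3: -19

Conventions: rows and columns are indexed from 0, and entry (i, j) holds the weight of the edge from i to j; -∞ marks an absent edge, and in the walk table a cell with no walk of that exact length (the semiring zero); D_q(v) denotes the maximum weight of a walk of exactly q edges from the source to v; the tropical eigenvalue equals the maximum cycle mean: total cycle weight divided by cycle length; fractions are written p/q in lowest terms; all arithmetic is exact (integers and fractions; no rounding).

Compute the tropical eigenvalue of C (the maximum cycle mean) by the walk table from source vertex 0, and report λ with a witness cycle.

q=0: [0, -∞, -∞, -∞]
q=1: [-1, -7, 0, -17]
q=2: [-2, -8, -1, 1]
q=3: [8, -9, -2, 0]
q=4: [7, 1, 8, -1]
Optimal cycle mean attained by: cycle 0->1->3->0, total (-7) + 8 + 7, length 3.
Answer: λ = 8/3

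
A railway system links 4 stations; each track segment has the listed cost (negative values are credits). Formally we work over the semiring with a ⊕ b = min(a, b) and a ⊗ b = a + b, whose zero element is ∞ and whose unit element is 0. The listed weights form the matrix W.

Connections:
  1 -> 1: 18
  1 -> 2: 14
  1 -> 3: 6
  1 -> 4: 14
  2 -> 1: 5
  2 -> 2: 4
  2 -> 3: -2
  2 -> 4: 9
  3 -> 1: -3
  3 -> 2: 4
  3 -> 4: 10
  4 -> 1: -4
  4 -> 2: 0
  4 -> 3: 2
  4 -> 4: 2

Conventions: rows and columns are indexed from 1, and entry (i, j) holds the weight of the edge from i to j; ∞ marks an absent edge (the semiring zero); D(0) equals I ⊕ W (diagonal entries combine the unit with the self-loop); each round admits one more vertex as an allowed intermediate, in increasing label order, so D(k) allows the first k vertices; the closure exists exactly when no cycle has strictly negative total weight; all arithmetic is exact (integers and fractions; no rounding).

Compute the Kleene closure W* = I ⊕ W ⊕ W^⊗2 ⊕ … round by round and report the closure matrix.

D(0):
  [0, 14, 6, 14]
  [5, 0, -2, 9]
  [-3, 4, 0, 10]
  [-4, 0, 2, 0]
D(1):
  [0, 14, 6, 14]
  [5, 0, -2, 9]
  [-3, 4, 0, 10]
  [-4, 0, 2, 0]
D(2):
  [0, 14, 6, 14]
  [5, 0, -2, 9]
  [-3, 4, 0, 10]
  [-4, 0, -2, 0]
D(3):
  [0, 10, 6, 14]
  [-5, 0, -2, 8]
  [-3, 4, 0, 10]
  [-5, 0, -2, 0]
D(4):
  [0, 10, 6, 14]
  [-5, 0, -2, 8]
  [-3, 4, 0, 10]
  [-5, 0, -2, 0]
Answer: W* = [[0, 10, 6, 14], [-5, 0, -2, 8], [-3, 4, 0, 10], [-5, 0, -2, 0]]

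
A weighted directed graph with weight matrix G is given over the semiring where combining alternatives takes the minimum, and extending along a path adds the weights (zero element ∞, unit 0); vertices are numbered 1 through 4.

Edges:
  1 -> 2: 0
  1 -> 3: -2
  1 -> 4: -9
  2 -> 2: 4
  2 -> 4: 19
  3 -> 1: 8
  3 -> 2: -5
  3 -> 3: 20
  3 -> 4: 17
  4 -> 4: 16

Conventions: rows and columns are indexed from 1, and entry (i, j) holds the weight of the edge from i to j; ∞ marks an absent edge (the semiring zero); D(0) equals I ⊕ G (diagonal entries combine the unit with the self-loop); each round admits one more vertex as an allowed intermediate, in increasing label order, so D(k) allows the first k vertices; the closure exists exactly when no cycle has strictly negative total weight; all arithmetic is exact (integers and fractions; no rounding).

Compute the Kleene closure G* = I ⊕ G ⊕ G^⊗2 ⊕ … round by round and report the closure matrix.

D(0):
  [0, 0, -2, -9]
  [∞, 0, ∞, 19]
  [8, -5, 0, 17]
  [∞, ∞, ∞, 0]
D(1):
  [0, 0, -2, -9]
  [∞, 0, ∞, 19]
  [8, -5, 0, -1]
  [∞, ∞, ∞, 0]
D(2):
  [0, 0, -2, -9]
  [∞, 0, ∞, 19]
  [8, -5, 0, -1]
  [∞, ∞, ∞, 0]
D(3):
  [0, -7, -2, -9]
  [∞, 0, ∞, 19]
  [8, -5, 0, -1]
  [∞, ∞, ∞, 0]
D(4):
  [0, -7, -2, -9]
  [∞, 0, ∞, 19]
  [8, -5, 0, -1]
  [∞, ∞, ∞, 0]
Answer: G* = [[0, -7, -2, -9], [∞, 0, ∞, 19], [8, -5, 0, -1], [∞, ∞, ∞, 0]]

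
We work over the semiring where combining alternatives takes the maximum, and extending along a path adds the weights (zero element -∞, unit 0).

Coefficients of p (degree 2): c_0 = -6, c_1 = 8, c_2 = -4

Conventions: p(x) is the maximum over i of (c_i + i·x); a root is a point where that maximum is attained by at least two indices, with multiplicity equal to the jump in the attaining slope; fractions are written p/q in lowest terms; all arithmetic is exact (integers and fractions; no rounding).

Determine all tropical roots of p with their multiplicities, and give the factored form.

hull edge (i=0, c=-6) to (i=1, c=8): slope 14, span 1
hull edge (i=1, c=8) to (i=2, c=-4): slope -12, span 1
Factored form: p(x) = -4 ⊗ (x ⊕ (-14)) ⊗ (x ⊕ 12)
Answer: roots = -14 (mult 1), 12 (mult 1)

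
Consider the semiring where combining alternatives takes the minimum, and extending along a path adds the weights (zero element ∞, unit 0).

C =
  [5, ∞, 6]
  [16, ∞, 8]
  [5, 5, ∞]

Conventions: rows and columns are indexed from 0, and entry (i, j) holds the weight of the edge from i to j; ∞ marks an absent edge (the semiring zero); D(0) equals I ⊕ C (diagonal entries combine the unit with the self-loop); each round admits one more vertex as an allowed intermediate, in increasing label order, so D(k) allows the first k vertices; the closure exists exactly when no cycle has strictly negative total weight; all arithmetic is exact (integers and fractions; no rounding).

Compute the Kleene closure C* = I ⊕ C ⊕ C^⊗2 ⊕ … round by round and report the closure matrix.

D(0):
  [0, ∞, 6]
  [16, 0, 8]
  [5, 5, 0]
D(1):
  [0, ∞, 6]
  [16, 0, 8]
  [5, 5, 0]
D(2):
  [0, ∞, 6]
  [16, 0, 8]
  [5, 5, 0]
D(3):
  [0, 11, 6]
  [13, 0, 8]
  [5, 5, 0]
Answer: C* = [[0, 11, 6], [13, 0, 8], [5, 5, 0]]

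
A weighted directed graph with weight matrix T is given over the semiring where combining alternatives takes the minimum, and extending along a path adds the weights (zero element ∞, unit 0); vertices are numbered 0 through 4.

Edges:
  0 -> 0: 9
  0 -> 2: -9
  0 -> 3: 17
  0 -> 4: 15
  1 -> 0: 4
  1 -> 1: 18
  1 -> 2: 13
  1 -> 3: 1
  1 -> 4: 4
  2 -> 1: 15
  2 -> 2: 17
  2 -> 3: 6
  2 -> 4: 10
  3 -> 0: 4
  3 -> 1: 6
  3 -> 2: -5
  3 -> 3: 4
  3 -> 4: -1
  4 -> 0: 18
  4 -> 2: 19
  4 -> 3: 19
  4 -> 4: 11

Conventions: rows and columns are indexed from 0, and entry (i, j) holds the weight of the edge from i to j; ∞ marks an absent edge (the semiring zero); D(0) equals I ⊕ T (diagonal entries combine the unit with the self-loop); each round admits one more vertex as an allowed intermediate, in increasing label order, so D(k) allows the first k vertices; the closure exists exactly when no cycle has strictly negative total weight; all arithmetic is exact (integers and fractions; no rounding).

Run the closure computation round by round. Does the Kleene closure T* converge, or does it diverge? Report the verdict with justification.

D(0):
  [0, ∞, -9, 17, 15]
  [4, 0, 13, 1, 4]
  [∞, 15, 0, 6, 10]
  [4, 6, -5, 0, -1]
  [18, ∞, 19, 19, 0]
D(1):
  [0, ∞, -9, 17, 15]
  [4, 0, -5, 1, 4]
  [∞, 15, 0, 6, 10]
  [4, 6, -5, 0, -1]
  [18, ∞, 9, 19, 0]
D(2):
  [0, ∞, -9, 17, 15]
  [4, 0, -5, 1, 4]
  [19, 15, 0, 6, 10]
  [4, 6, -5, 0, -1]
  [18, ∞, 9, 19, 0]
D(3):
  [0, 6, -9, -3, 1]
  [4, 0, -5, 1, 4]
  [19, 15, 0, 6, 10]
  [4, 6, -5, 0, -1]
  [18, 24, 9, 15, 0]
D(4):
  [0, 3, -9, -3, -4]
  [4, 0, -5, 1, 0]
  [10, 12, 0, 6, 5]
  [4, 6, -5, 0, -1]
  [18, 21, 9, 15, 0]
D(5):
  [0, 3, -9, -3, -4]
  [4, 0, -5, 1, 0]
  [10, 12, 0, 6, 5]
  [4, 6, -5, 0, -1]
  [18, 21, 9, 15, 0]
Key observation: every diagonal entry stays at the unit through all rounds, so no improving cycle exists.
Answer: CONVERGES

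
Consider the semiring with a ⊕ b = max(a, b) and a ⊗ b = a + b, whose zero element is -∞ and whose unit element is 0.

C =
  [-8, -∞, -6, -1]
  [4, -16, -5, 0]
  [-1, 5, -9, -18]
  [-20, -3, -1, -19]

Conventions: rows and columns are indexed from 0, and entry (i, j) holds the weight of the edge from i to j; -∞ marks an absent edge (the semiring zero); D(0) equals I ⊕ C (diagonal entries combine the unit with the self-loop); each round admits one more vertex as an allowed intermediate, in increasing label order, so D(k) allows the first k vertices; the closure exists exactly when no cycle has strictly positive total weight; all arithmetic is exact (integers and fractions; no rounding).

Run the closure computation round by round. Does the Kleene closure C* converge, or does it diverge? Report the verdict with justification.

D(0):
  [0, -∞, -6, -1]
  [4, 0, -5, 0]
  [-1, 5, 0, -18]
  [-20, -3, -1, 0]
D(1):
  [0, -∞, -6, -1]
  [4, 0, -2, 3]
  [-1, 5, 0, -2]
  [-20, -3, -1, 0]
Detection: at round 2, diagonal entry (2, 2) turns strictly positive.
Key observation: the cycle 2->1->0->2 has total weight 5 + 4 + (-6), which is strictly positive.
Answer: DIVERGES — positive cycle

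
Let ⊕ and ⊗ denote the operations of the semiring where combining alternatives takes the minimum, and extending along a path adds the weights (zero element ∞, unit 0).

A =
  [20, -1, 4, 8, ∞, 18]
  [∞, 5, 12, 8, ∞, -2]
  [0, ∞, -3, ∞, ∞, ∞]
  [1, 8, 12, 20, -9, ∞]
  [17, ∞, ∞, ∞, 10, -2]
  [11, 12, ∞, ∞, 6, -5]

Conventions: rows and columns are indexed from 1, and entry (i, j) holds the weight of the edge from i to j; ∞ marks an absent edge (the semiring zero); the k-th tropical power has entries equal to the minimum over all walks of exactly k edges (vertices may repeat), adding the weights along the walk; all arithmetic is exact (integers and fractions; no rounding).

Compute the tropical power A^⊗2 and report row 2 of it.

A^⊗2:
  [4, 4, 1, 7, -1, -3]
  [9, 10, 9, 13, -1, -7]
  [-3, -1, -6, 8, ∞, 18]
  [8, 0, 5, 9, 1, -11]
  [9, 10, 21, 25, 4, -7]
  [6, 7, 15, 19, 1, -10]
Answer: row 2 of A^⊗2 = [9, 10, 9, 13, -1, -7]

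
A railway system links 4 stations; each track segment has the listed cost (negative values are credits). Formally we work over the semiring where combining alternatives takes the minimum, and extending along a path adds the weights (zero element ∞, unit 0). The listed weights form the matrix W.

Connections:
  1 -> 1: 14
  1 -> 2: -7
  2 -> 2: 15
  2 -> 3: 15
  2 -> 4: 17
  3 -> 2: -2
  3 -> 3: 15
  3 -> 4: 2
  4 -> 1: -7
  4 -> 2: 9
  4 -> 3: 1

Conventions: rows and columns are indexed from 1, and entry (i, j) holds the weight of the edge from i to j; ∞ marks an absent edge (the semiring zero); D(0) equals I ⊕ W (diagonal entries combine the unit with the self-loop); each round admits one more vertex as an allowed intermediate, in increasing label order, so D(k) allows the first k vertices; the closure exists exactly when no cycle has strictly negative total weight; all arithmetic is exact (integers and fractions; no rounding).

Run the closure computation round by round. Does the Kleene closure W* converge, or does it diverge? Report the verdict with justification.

D(0):
  [0, -7, ∞, ∞]
  [∞, 0, 15, 17]
  [∞, -2, 0, 2]
  [-7, 9, 1, 0]
D(1):
  [0, -7, ∞, ∞]
  [∞, 0, 15, 17]
  [∞, -2, 0, 2]
  [-7, -14, 1, 0]
D(2):
  [0, -7, 8, 10]
  [∞, 0, 15, 17]
  [∞, -2, 0, 2]
  [-7, -14, 1, 0]
D(3):
  [0, -7, 8, 10]
  [∞, 0, 15, 17]
  [∞, -2, 0, 2]
  [-7, -14, 1, 0]
D(4):
  [0, -7, 8, 10]
  [10, 0, 15, 17]
  [-5, -12, 0, 2]
  [-7, -14, 1, 0]
Key observation: every diagonal entry stays at the unit through all rounds, so no improving cycle exists.
Answer: CONVERGES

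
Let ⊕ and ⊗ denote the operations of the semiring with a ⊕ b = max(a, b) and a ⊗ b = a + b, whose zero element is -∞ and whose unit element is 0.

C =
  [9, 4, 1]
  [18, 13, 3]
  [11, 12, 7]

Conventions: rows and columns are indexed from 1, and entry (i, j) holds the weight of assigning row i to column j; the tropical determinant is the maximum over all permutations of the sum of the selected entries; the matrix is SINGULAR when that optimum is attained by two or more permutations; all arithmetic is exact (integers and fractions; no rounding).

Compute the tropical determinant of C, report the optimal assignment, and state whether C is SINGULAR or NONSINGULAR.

σ = (1, 2, 3): 9 + 13 + 7 = 29
σ = (1, 3, 2): 9 + 3 + 12 = 24
σ = (2, 1, 3): 4 + 18 + 7 = 29
σ = (2, 3, 1): 4 + 3 + 11 = 18
σ = (3, 1, 2): 1 + 18 + 12 = 31
σ = (3, 2, 1): 1 + 13 + 11 = 25
Optimal value attained by: σ = (3, 1, 2).
Answer: det⊕(C) = 31; verdict: NONSINGULAR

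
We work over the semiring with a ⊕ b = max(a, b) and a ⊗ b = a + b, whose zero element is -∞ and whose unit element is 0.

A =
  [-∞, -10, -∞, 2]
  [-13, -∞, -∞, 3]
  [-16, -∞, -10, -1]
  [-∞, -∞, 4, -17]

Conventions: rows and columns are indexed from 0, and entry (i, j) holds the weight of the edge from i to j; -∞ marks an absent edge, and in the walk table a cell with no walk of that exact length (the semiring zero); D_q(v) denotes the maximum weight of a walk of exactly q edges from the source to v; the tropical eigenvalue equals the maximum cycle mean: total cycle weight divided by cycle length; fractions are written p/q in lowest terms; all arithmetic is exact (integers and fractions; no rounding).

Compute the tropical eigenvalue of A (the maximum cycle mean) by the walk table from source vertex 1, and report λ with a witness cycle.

q=0: [-∞, 0, -∞, -∞]
q=1: [-13, -∞, -∞, 3]
q=2: [-∞, -23, 7, -11]
q=3: [-9, -∞, -3, 6]
q=4: [-19, -19, 10, -4]
Optimal cycle mean attained by: cycle 2->3->2, total (-1) + 4, length 2.
Answer: λ = 3/2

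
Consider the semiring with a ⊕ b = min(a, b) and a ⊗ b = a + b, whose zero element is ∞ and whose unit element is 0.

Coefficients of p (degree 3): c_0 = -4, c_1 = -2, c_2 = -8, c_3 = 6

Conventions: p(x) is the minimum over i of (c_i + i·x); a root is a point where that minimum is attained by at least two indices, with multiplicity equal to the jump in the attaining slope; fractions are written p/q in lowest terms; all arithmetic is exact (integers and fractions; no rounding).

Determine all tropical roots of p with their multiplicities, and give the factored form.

hull edge (i=0, c=-4) to (i=2, c=-8): slope -2, span 2
hull edge (i=2, c=-8) to (i=3, c=6): slope 14, span 1
Factored form: p(x) = 6 ⊗ (x ⊕ (-14)) ⊗ (x ⊕ 2) ⊗ (x ⊕ 2)
Answer: roots = -14 (mult 1), 2 (mult 2)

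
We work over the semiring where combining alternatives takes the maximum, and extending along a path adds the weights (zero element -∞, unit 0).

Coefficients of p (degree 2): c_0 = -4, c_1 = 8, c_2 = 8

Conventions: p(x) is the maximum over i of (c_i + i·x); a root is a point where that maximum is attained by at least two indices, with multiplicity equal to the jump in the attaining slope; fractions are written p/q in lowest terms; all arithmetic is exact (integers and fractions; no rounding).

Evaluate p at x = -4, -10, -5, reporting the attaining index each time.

p(-4) = max(-4+0·(-4)=-4, 8+1·(-4)=4, 8+2·(-4)=0) = 4 (attained by i=1)
p(-10) = max(-4+0·(-10)=-4, 8+1·(-10)=-2, 8+2·(-10)=-12) = -2 (attained by i=1)
p(-5) = max(-4+0·(-5)=-4, 8+1·(-5)=3, 8+2·(-5)=-2) = 3 (attained by i=1)
Answer: p(-4) = 4; p(-10) = -2; p(-5) = 3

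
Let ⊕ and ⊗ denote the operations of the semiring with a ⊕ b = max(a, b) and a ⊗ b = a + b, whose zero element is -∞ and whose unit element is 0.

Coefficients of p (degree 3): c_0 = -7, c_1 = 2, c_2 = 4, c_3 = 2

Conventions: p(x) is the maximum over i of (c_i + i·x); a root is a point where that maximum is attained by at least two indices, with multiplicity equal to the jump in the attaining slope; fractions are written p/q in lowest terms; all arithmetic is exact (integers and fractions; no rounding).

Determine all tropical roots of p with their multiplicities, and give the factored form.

hull edge (i=0, c=-7) to (i=1, c=2): slope 9, span 1
hull edge (i=1, c=2) to (i=2, c=4): slope 2, span 1
hull edge (i=2, c=4) to (i=3, c=2): slope -2, span 1
Factored form: p(x) = 2 ⊗ (x ⊕ (-9)) ⊗ (x ⊕ (-2)) ⊗ (x ⊕ 2)
Answer: roots = -9 (mult 1), -2 (mult 1), 2 (mult 1)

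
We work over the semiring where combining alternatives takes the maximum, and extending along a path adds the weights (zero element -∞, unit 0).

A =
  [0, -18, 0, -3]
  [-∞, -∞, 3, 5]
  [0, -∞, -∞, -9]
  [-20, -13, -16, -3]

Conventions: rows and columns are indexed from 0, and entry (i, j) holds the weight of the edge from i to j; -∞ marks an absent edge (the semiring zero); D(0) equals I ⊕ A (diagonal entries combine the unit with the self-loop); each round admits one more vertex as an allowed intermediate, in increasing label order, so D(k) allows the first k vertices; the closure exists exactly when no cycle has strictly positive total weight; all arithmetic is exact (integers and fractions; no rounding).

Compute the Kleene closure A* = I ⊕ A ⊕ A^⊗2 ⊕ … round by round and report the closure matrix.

D(0):
  [0, -18, 0, -3]
  [-∞, 0, 3, 5]
  [0, -∞, 0, -9]
  [-20, -13, -16, 0]
D(1):
  [0, -18, 0, -3]
  [-∞, 0, 3, 5]
  [0, -18, 0, -3]
  [-20, -13, -16, 0]
D(2):
  [0, -18, 0, -3]
  [-∞, 0, 3, 5]
  [0, -18, 0, -3]
  [-20, -13, -10, 0]
D(3):
  [0, -18, 0, -3]
  [3, 0, 3, 5]
  [0, -18, 0, -3]
  [-10, -13, -10, 0]
D(4):
  [0, -16, 0, -3]
  [3, 0, 3, 5]
  [0, -16, 0, -3]
  [-10, -13, -10, 0]
Answer: A* = [[0, -16, 0, -3], [3, 0, 3, 5], [0, -16, 0, -3], [-10, -13, -10, 0]]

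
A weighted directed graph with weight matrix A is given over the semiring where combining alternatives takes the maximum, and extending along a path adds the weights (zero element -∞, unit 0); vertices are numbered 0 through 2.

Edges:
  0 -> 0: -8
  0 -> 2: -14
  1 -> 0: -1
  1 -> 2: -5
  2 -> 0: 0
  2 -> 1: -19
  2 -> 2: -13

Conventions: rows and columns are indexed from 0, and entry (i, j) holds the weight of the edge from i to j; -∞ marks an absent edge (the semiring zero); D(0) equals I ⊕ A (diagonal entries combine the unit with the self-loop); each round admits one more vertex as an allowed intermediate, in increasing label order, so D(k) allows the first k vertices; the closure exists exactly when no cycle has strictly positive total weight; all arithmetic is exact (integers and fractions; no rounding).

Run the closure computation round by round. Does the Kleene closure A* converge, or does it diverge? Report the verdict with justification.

D(0):
  [0, -∞, -14]
  [-1, 0, -5]
  [0, -19, 0]
D(1):
  [0, -∞, -14]
  [-1, 0, -5]
  [0, -19, 0]
D(2):
  [0, -∞, -14]
  [-1, 0, -5]
  [0, -19, 0]
D(3):
  [0, -33, -14]
  [-1, 0, -5]
  [0, -19, 0]
Key observation: every diagonal entry stays at the unit through all rounds, so no improving cycle exists.
Answer: CONVERGES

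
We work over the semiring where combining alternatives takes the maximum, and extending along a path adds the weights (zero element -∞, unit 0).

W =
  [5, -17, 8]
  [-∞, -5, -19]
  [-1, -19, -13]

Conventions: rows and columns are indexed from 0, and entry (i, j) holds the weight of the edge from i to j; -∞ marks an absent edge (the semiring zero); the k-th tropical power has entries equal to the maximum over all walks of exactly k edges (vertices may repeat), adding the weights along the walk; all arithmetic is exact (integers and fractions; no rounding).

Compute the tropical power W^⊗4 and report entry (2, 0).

W^⊗2:
  [10, -11, 13]
  [-20, -10, -24]
  [4, -18, 7]
W^⊗3:
  [15, -6, 18]
  [-15, -15, -12]
  [9, -12, 12]
W^⊗4:
  [20, -1, 23]
  [-10, -20, -7]
  [14, -7, 17]
Key observation: the optimum is the walk 2->0->0->0->0, with weight (-1) + 5 + 5 + 5 = 14.
Optimal value attained by: walk 2->0->0->0->0.
Answer: (W^⊗4)[2][0] = 14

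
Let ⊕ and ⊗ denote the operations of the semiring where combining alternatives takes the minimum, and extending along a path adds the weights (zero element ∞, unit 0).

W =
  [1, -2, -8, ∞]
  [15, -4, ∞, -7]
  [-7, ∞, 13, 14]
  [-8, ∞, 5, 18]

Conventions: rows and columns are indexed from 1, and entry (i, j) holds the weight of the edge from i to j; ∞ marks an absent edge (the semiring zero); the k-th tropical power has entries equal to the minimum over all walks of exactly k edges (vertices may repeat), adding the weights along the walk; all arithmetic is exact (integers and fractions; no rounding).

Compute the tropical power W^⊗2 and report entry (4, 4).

W^⊗2:
  [-15, -6, -7, -9]
  [-15, -8, -2, -11]
  [-6, -9, -15, 27]
  [-7, -10, -16, 19]
Key observation: the optimum is the walk 4->3->4, with weight 5 + 14 = 19.
Optimal value attained by: walk 4->3->4.
Answer: (W^⊗2)[4][4] = 19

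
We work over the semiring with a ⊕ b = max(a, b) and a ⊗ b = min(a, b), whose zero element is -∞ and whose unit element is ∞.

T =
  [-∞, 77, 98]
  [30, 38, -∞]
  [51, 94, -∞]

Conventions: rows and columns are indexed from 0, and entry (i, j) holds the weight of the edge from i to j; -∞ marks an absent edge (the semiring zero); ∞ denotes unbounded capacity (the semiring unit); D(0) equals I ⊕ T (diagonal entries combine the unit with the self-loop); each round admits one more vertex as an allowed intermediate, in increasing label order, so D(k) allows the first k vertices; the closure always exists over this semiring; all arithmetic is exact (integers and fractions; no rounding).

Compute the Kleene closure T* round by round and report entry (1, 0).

D(0):
  [∞, 77, 98]
  [30, ∞, -∞]
  [51, 94, ∞]
D(1):
  [∞, 77, 98]
  [30, ∞, 30]
  [51, 94, ∞]
D(2):
  [∞, 77, 98]
  [30, ∞, 30]
  [51, 94, ∞]
D(3):
  [∞, 94, 98]
  [30, ∞, 30]
  [51, 94, ∞]
Answer: T*[1][0] = 30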